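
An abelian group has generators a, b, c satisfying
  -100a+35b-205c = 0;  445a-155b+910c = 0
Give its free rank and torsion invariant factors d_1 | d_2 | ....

Answer: M ≅ ℤ^1 ⊕ ℤ/5 ⊕ ℤ/15

Derivation:
rank_ℚ(R)=2; free=3−2=1
SNF(R) diag = [5, 15] → torsion [5, 15]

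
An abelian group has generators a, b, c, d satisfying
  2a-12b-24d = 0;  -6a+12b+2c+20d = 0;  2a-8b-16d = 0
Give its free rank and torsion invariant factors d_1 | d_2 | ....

Answer: M ≅ ℤ^1 ⊕ ℤ/2 ⊕ ℤ/2 ⊕ ℤ/4

Derivation:
rank_ℚ(R)=3; free=4−3=1
SNF(R) diag = [2, 2, 4] → torsion [2, 2, 4]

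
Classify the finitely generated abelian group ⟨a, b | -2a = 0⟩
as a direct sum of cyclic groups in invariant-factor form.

Answer: M ≅ ℤ^1 ⊕ ℤ/2

Derivation:
rank_ℚ(R)=1; free=2−1=1
SNF(R) diag = [2] → torsion [2]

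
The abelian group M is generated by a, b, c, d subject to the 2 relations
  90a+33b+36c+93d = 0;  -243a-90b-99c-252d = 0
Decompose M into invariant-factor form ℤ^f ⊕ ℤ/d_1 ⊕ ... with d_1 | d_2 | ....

Answer: M ≅ ℤ^2 ⊕ ℤ/3 ⊕ ℤ/9

Derivation:
rank_ℚ(R)=2; free=4−2=2
SNF(R) diag = [3, 9] → torsion [3, 9]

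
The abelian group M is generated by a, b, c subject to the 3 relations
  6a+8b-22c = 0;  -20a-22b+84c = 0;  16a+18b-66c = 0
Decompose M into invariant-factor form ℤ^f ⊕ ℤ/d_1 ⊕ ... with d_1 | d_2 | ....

Answer: M ≅ ℤ/2 ⊕ ℤ/2 ⊕ ℤ/2

Derivation:
rank_ℚ(R)=3; free=3−3=0
SNF(R) diag = [2, 2, 2] → torsion [2, 2, 2]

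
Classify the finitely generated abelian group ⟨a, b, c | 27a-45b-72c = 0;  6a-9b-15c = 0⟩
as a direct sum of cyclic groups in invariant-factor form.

Answer: M ≅ ℤ^1 ⊕ ℤ/3 ⊕ ℤ/9

Derivation:
rank_ℚ(R)=2; free=3−2=1
SNF(R) diag = [3, 9] → torsion [3, 9]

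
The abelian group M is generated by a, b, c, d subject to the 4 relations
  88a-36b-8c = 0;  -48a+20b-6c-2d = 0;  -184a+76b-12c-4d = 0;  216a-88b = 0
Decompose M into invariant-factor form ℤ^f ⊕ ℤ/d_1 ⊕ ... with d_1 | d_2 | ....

rank_ℚ(R)=4; free=4−4=0
SNF(R) diag = [2, 4, 8, 8] → torsion [2, 4, 8, 8]

Answer: M ≅ ℤ/2 ⊕ ℤ/4 ⊕ ℤ/8 ⊕ ℤ/8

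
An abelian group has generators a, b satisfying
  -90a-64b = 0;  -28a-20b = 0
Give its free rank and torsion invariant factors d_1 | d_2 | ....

Answer: M ≅ ℤ/2 ⊕ ℤ/4

Derivation:
rank_ℚ(R)=2; free=2−2=0
SNF(R) diag = [2, 4] → torsion [2, 4]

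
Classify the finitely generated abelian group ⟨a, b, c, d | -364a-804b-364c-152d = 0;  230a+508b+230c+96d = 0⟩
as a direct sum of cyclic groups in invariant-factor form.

rank_ℚ(R)=2; free=4−2=2
SNF(R) diag = [2, 4] → torsion [2, 4]

Answer: M ≅ ℤ^2 ⊕ ℤ/2 ⊕ ℤ/4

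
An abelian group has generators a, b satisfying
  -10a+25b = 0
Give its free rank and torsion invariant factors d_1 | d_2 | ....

Answer: M ≅ ℤ^1 ⊕ ℤ/5

Derivation:
rank_ℚ(R)=1; free=2−1=1
SNF(R) diag = [5] → torsion [5]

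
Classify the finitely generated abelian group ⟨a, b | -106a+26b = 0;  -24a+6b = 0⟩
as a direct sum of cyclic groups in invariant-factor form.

Answer: M ≅ ℤ/2 ⊕ ℤ/6

Derivation:
rank_ℚ(R)=2; free=2−2=0
SNF(R) diag = [2, 6] → torsion [2, 6]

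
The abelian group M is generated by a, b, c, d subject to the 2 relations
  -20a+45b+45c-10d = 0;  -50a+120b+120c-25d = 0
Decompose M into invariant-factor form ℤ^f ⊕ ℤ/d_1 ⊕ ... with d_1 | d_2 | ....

Answer: M ≅ ℤ^2 ⊕ ℤ/5 ⊕ ℤ/15

Derivation:
rank_ℚ(R)=2; free=4−2=2
SNF(R) diag = [5, 15] → torsion [5, 15]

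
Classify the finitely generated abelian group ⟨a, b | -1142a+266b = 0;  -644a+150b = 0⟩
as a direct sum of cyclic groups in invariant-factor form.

rank_ℚ(R)=2; free=2−2=0
SNF(R) diag = [2, 2] → torsion [2, 2]

Answer: M ≅ ℤ/2 ⊕ ℤ/2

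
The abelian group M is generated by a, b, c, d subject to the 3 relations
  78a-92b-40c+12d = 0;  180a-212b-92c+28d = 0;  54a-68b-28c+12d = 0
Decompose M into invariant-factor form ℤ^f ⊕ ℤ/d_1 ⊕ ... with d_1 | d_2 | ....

Answer: M ≅ ℤ^1 ⊕ ℤ/2 ⊕ ℤ/4 ⊕ ℤ/12

Derivation:
rank_ℚ(R)=3; free=4−3=1
SNF(R) diag = [2, 4, 12] → torsion [2, 4, 12]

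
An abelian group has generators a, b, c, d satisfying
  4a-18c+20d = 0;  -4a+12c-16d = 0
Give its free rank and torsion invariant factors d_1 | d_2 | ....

rank_ℚ(R)=2; free=4−2=2
SNF(R) diag = [2, 4] → torsion [2, 4]

Answer: M ≅ ℤ^2 ⊕ ℤ/2 ⊕ ℤ/4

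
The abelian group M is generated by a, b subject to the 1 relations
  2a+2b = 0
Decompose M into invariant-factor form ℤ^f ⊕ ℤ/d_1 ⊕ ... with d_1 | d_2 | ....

rank_ℚ(R)=1; free=2−1=1
SNF(R) diag = [2] → torsion [2]

Answer: M ≅ ℤ^1 ⊕ ℤ/2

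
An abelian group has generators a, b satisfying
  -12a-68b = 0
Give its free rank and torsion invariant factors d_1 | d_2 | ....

rank_ℚ(R)=1; free=2−1=1
SNF(R) diag = [4] → torsion [4]

Answer: M ≅ ℤ^1 ⊕ ℤ/4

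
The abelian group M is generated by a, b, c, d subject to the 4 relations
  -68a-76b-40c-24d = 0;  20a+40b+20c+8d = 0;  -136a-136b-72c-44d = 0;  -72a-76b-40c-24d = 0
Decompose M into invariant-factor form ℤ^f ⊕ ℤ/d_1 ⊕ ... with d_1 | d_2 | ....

Answer: M ≅ ℤ/4 ⊕ ℤ/4 ⊕ ℤ/4 ⊕ ℤ/4

Derivation:
rank_ℚ(R)=4; free=4−4=0
SNF(R) diag = [4, 4, 4, 4] → torsion [4, 4, 4, 4]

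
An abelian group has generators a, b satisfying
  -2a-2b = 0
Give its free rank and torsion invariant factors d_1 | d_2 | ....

Answer: M ≅ ℤ^1 ⊕ ℤ/2

Derivation:
rank_ℚ(R)=1; free=2−1=1
SNF(R) diag = [2] → torsion [2]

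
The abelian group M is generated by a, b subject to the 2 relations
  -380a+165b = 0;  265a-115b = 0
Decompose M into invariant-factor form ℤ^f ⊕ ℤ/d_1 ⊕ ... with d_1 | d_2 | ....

rank_ℚ(R)=2; free=2−2=0
SNF(R) diag = [5, 5] → torsion [5, 5]

Answer: M ≅ ℤ/5 ⊕ ℤ/5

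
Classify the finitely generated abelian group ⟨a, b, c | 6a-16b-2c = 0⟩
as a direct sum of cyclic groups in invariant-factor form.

Answer: M ≅ ℤ^2 ⊕ ℤ/2

Derivation:
rank_ℚ(R)=1; free=3−1=2
SNF(R) diag = [2] → torsion [2]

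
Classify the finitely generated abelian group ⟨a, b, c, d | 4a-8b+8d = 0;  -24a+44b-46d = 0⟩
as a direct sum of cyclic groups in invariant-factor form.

Answer: M ≅ ℤ^2 ⊕ ℤ/2 ⊕ ℤ/4

Derivation:
rank_ℚ(R)=2; free=4−2=2
SNF(R) diag = [2, 4] → torsion [2, 4]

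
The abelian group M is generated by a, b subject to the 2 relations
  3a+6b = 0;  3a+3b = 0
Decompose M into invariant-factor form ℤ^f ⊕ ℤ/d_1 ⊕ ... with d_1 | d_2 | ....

Answer: M ≅ ℤ/3 ⊕ ℤ/3

Derivation:
rank_ℚ(R)=2; free=2−2=0
SNF(R) diag = [3, 3] → torsion [3, 3]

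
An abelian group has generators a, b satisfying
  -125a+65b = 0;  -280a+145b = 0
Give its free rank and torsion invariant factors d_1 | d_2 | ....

Answer: M ≅ ℤ/5 ⊕ ℤ/15

Derivation:
rank_ℚ(R)=2; free=2−2=0
SNF(R) diag = [5, 15] → torsion [5, 15]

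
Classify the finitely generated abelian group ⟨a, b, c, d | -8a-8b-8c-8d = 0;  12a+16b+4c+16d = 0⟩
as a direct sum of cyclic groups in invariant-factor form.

rank_ℚ(R)=2; free=4−2=2
SNF(R) diag = [4, 8] → torsion [4, 8]

Answer: M ≅ ℤ^2 ⊕ ℤ/4 ⊕ ℤ/8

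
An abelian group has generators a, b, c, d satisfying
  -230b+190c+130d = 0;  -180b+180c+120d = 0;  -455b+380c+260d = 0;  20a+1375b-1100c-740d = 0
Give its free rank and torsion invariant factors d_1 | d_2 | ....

rank_ℚ(R)=4; free=4−4=0
SNF(R) diag = [5, 10, 20, 60] → torsion [5, 10, 20, 60]

Answer: M ≅ ℤ/5 ⊕ ℤ/10 ⊕ ℤ/20 ⊕ ℤ/60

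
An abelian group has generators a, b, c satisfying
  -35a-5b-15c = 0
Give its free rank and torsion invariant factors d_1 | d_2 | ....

rank_ℚ(R)=1; free=3−1=2
SNF(R) diag = [5] → torsion [5]

Answer: M ≅ ℤ^2 ⊕ ℤ/5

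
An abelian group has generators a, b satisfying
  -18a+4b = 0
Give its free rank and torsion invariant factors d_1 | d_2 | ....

Answer: M ≅ ℤ^1 ⊕ ℤ/2

Derivation:
rank_ℚ(R)=1; free=2−1=1
SNF(R) diag = [2] → torsion [2]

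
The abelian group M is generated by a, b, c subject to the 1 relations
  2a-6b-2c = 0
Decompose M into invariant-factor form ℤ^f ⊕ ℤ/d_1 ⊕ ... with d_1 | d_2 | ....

Answer: M ≅ ℤ^2 ⊕ ℤ/2

Derivation:
rank_ℚ(R)=1; free=3−1=2
SNF(R) diag = [2] → torsion [2]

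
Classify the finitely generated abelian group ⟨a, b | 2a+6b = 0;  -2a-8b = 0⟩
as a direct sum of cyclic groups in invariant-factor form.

Answer: M ≅ ℤ/2 ⊕ ℤ/2

Derivation:
rank_ℚ(R)=2; free=2−2=0
SNF(R) diag = [2, 2] → torsion [2, 2]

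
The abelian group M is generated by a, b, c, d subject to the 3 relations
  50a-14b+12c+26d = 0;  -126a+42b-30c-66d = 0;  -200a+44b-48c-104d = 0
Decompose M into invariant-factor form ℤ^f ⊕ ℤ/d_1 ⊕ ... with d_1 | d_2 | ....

rank_ℚ(R)=3; free=4−3=1
SNF(R) diag = [2, 6, 12] → torsion [2, 6, 12]

Answer: M ≅ ℤ^1 ⊕ ℤ/2 ⊕ ℤ/6 ⊕ ℤ/12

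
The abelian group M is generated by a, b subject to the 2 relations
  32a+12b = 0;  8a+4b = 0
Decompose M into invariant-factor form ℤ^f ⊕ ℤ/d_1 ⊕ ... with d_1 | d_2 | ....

rank_ℚ(R)=2; free=2−2=0
SNF(R) diag = [4, 8] → torsion [4, 8]

Answer: M ≅ ℤ/4 ⊕ ℤ/8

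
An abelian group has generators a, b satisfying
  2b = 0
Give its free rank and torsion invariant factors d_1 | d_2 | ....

Answer: M ≅ ℤ^1 ⊕ ℤ/2

Derivation:
rank_ℚ(R)=1; free=2−1=1
SNF(R) diag = [2] → torsion [2]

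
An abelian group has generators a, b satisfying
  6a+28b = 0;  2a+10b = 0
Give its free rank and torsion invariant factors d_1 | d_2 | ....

Answer: M ≅ ℤ/2 ⊕ ℤ/2

Derivation:
rank_ℚ(R)=2; free=2−2=0
SNF(R) diag = [2, 2] → torsion [2, 2]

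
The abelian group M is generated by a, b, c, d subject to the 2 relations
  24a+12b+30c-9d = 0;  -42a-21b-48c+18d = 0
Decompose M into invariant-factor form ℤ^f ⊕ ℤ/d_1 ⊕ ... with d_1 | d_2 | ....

rank_ℚ(R)=2; free=4−2=2
SNF(R) diag = [3, 9] → torsion [3, 9]

Answer: M ≅ ℤ^2 ⊕ ℤ/3 ⊕ ℤ/9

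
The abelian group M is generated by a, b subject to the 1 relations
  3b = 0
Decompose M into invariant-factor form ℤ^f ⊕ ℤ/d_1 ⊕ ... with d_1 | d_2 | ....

Answer: M ≅ ℤ^1 ⊕ ℤ/3

Derivation:
rank_ℚ(R)=1; free=2−1=1
SNF(R) diag = [3] → torsion [3]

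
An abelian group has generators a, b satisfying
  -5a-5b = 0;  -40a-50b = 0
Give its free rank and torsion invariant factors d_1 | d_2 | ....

Answer: M ≅ ℤ/5 ⊕ ℤ/10

Derivation:
rank_ℚ(R)=2; free=2−2=0
SNF(R) diag = [5, 10] → torsion [5, 10]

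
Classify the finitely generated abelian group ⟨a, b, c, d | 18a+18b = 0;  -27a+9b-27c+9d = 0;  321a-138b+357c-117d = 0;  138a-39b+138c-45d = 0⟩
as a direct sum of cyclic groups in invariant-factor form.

Answer: M ≅ ℤ/3 ⊕ ℤ/3 ⊕ ℤ/9 ⊕ ℤ/18

Derivation:
rank_ℚ(R)=4; free=4−4=0
SNF(R) diag = [3, 3, 9, 18] → torsion [3, 3, 9, 18]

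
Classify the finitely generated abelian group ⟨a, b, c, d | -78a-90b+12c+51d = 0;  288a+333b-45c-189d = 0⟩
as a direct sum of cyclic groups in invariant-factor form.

rank_ℚ(R)=2; free=4−2=2
SNF(R) diag = [3, 9] → torsion [3, 9]

Answer: M ≅ ℤ^2 ⊕ ℤ/3 ⊕ ℤ/9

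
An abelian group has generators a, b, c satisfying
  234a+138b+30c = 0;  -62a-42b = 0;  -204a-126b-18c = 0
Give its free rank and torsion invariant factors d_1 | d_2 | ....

rank_ℚ(R)=3; free=3−3=0
SNF(R) diag = [2, 6, 18] → torsion [2, 6, 18]

Answer: M ≅ ℤ/2 ⊕ ℤ/6 ⊕ ℤ/18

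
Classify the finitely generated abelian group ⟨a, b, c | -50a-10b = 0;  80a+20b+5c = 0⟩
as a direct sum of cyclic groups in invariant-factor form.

Answer: M ≅ ℤ^1 ⊕ ℤ/5 ⊕ ℤ/10

Derivation:
rank_ℚ(R)=2; free=3−2=1
SNF(R) diag = [5, 10] → torsion [5, 10]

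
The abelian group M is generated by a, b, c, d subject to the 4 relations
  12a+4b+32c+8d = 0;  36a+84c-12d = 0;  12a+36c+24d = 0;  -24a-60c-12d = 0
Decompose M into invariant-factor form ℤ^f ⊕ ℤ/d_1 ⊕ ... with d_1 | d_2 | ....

Answer: M ≅ ℤ/4 ⊕ ℤ/12 ⊕ ℤ/12 ⊕ ℤ/12

Derivation:
rank_ℚ(R)=4; free=4−4=0
SNF(R) diag = [4, 12, 12, 12] → torsion [4, 12, 12, 12]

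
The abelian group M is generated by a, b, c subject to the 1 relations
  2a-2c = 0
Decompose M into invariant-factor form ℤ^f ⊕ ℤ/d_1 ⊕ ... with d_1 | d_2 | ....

rank_ℚ(R)=1; free=3−1=2
SNF(R) diag = [2] → torsion [2]

Answer: M ≅ ℤ^2 ⊕ ℤ/2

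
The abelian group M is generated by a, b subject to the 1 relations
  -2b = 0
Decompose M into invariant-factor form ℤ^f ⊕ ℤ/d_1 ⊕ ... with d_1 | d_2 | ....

Answer: M ≅ ℤ^1 ⊕ ℤ/2

Derivation:
rank_ℚ(R)=1; free=2−1=1
SNF(R) diag = [2] → torsion [2]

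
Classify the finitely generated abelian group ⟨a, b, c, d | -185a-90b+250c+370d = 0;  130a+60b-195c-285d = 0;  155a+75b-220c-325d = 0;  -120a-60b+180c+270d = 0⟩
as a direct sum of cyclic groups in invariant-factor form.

Answer: M ≅ ℤ/5 ⊕ ℤ/5 ⊕ ℤ/15 ⊕ ℤ/30

Derivation:
rank_ℚ(R)=4; free=4−4=0
SNF(R) diag = [5, 5, 15, 30] → torsion [5, 5, 15, 30]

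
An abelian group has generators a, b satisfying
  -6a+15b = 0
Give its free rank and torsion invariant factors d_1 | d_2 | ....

rank_ℚ(R)=1; free=2−1=1
SNF(R) diag = [3] → torsion [3]

Answer: M ≅ ℤ^1 ⊕ ℤ/3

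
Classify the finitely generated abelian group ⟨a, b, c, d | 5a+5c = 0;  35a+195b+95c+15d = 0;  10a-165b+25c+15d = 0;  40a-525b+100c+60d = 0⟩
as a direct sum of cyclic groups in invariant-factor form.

Answer: M ≅ ℤ/5 ⊕ ℤ/15 ⊕ ℤ/45 ⊕ ℤ/135

Derivation:
rank_ℚ(R)=4; free=4−4=0
SNF(R) diag = [5, 15, 45, 135] → torsion [5, 15, 45, 135]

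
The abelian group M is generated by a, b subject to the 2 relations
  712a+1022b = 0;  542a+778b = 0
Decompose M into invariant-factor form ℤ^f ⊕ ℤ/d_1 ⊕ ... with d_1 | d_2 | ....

rank_ℚ(R)=2; free=2−2=0
SNF(R) diag = [2, 6] → torsion [2, 6]

Answer: M ≅ ℤ/2 ⊕ ℤ/6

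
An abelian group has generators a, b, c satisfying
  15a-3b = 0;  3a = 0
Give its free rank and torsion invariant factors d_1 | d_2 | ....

Answer: M ≅ ℤ^1 ⊕ ℤ/3 ⊕ ℤ/3

Derivation:
rank_ℚ(R)=2; free=3−2=1
SNF(R) diag = [3, 3] → torsion [3, 3]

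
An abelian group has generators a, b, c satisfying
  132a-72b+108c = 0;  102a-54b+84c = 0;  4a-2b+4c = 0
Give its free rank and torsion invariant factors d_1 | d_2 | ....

rank_ℚ(R)=3; free=3−3=0
SNF(R) diag = [2, 6, 12] → torsion [2, 6, 12]

Answer: M ≅ ℤ/2 ⊕ ℤ/6 ⊕ ℤ/12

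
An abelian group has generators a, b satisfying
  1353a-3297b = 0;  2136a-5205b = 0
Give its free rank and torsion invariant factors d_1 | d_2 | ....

Answer: M ≅ ℤ/3 ⊕ ℤ/9

Derivation:
rank_ℚ(R)=2; free=2−2=0
SNF(R) diag = [3, 9] → torsion [3, 9]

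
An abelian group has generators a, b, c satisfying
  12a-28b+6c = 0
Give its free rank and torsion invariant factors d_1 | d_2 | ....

Answer: M ≅ ℤ^2 ⊕ ℤ/2

Derivation:
rank_ℚ(R)=1; free=3−1=2
SNF(R) diag = [2] → torsion [2]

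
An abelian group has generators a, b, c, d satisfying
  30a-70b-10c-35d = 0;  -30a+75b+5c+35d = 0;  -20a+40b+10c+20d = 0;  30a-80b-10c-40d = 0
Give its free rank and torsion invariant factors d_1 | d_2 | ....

Answer: M ≅ ℤ/5 ⊕ ℤ/5 ⊕ ℤ/10 ⊕ ℤ/10

Derivation:
rank_ℚ(R)=4; free=4−4=0
SNF(R) diag = [5, 5, 10, 10] → torsion [5, 5, 10, 10]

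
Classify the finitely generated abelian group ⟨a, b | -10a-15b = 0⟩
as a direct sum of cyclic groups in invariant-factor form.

Answer: M ≅ ℤ^1 ⊕ ℤ/5

Derivation:
rank_ℚ(R)=1; free=2−1=1
SNF(R) diag = [5] → torsion [5]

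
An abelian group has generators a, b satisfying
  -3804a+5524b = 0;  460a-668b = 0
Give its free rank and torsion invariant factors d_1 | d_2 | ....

rank_ℚ(R)=2; free=2−2=0
SNF(R) diag = [4, 8] → torsion [4, 8]

Answer: M ≅ ℤ/4 ⊕ ℤ/8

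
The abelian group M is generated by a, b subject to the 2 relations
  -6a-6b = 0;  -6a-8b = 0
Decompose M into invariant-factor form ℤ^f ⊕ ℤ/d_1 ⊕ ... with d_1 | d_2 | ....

rank_ℚ(R)=2; free=2−2=0
SNF(R) diag = [2, 6] → torsion [2, 6]

Answer: M ≅ ℤ/2 ⊕ ℤ/6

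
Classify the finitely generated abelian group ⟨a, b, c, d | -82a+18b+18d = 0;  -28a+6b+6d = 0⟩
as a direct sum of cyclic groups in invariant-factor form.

rank_ℚ(R)=2; free=4−2=2
SNF(R) diag = [2, 6] → torsion [2, 6]

Answer: M ≅ ℤ^2 ⊕ ℤ/2 ⊕ ℤ/6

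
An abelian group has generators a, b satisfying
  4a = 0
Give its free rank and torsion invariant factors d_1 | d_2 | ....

Answer: M ≅ ℤ^1 ⊕ ℤ/4

Derivation:
rank_ℚ(R)=1; free=2−1=1
SNF(R) diag = [4] → torsion [4]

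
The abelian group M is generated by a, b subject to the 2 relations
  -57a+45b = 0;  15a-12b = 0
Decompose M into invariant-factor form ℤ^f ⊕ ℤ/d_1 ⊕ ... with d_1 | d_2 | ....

rank_ℚ(R)=2; free=2−2=0
SNF(R) diag = [3, 3] → torsion [3, 3]

Answer: M ≅ ℤ/3 ⊕ ℤ/3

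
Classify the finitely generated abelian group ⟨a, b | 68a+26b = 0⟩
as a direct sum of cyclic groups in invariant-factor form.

rank_ℚ(R)=1; free=2−1=1
SNF(R) diag = [2] → torsion [2]

Answer: M ≅ ℤ^1 ⊕ ℤ/2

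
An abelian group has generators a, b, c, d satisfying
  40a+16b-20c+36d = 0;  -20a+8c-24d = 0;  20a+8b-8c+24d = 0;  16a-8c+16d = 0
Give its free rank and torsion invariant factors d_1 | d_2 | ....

rank_ℚ(R)=4; free=4−4=0
SNF(R) diag = [4, 4, 8, 8] → torsion [4, 4, 8, 8]

Answer: M ≅ ℤ/4 ⊕ ℤ/4 ⊕ ℤ/8 ⊕ ℤ/8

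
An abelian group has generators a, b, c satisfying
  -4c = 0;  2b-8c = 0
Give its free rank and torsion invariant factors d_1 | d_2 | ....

Answer: M ≅ ℤ^1 ⊕ ℤ/2 ⊕ ℤ/4

Derivation:
rank_ℚ(R)=2; free=3−2=1
SNF(R) diag = [2, 4] → torsion [2, 4]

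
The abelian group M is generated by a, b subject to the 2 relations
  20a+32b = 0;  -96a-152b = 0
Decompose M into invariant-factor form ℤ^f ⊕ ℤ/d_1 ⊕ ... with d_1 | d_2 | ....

rank_ℚ(R)=2; free=2−2=0
SNF(R) diag = [4, 8] → torsion [4, 8]

Answer: M ≅ ℤ/4 ⊕ ℤ/8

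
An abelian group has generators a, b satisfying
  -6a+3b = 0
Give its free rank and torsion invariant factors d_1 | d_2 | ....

rank_ℚ(R)=1; free=2−1=1
SNF(R) diag = [3] → torsion [3]

Answer: M ≅ ℤ^1 ⊕ ℤ/3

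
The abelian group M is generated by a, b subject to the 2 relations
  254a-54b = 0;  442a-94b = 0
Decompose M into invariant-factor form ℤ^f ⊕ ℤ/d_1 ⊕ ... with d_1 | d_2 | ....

rank_ℚ(R)=2; free=2−2=0
SNF(R) diag = [2, 4] → torsion [2, 4]

Answer: M ≅ ℤ/2 ⊕ ℤ/4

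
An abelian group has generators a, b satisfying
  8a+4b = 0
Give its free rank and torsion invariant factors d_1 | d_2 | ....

Answer: M ≅ ℤ^1 ⊕ ℤ/4

Derivation:
rank_ℚ(R)=1; free=2−1=1
SNF(R) diag = [4] → torsion [4]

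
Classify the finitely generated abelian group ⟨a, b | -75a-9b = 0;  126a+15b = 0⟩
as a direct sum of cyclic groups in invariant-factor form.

rank_ℚ(R)=2; free=2−2=0
SNF(R) diag = [3, 3] → torsion [3, 3]

Answer: M ≅ ℤ/3 ⊕ ℤ/3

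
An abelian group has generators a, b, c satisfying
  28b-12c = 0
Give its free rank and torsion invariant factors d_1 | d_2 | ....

rank_ℚ(R)=1; free=3−1=2
SNF(R) diag = [4] → torsion [4]

Answer: M ≅ ℤ^2 ⊕ ℤ/4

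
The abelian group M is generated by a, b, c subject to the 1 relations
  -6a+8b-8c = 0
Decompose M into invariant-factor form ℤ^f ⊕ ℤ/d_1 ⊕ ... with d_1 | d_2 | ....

Answer: M ≅ ℤ^2 ⊕ ℤ/2

Derivation:
rank_ℚ(R)=1; free=3−1=2
SNF(R) diag = [2] → torsion [2]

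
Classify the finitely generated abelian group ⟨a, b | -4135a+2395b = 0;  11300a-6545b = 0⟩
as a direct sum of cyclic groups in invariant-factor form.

Answer: M ≅ ℤ/5 ⊕ ℤ/15

Derivation:
rank_ℚ(R)=2; free=2−2=0
SNF(R) diag = [5, 15] → torsion [5, 15]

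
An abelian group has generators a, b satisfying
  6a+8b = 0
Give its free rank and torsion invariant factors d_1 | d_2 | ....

Answer: M ≅ ℤ^1 ⊕ ℤ/2

Derivation:
rank_ℚ(R)=1; free=2−1=1
SNF(R) diag = [2] → torsion [2]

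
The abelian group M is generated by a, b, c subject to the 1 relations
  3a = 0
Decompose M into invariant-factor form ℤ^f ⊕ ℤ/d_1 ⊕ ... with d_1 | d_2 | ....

Answer: M ≅ ℤ^2 ⊕ ℤ/3

Derivation:
rank_ℚ(R)=1; free=3−1=2
SNF(R) diag = [3] → torsion [3]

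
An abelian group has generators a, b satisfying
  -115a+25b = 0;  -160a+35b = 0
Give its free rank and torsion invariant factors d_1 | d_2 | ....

rank_ℚ(R)=2; free=2−2=0
SNF(R) diag = [5, 5] → torsion [5, 5]

Answer: M ≅ ℤ/5 ⊕ ℤ/5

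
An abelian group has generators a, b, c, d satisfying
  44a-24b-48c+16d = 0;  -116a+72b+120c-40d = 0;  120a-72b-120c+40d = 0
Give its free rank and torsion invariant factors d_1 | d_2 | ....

rank_ℚ(R)=3; free=4−3=1
SNF(R) diag = [4, 8, 24] → torsion [4, 8, 24]

Answer: M ≅ ℤ^1 ⊕ ℤ/4 ⊕ ℤ/8 ⊕ ℤ/24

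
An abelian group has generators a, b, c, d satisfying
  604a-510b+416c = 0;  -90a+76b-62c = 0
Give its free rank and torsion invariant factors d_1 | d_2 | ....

rank_ℚ(R)=2; free=4−2=2
SNF(R) diag = [2, 2] → torsion [2, 2]

Answer: M ≅ ℤ^2 ⊕ ℤ/2 ⊕ ℤ/2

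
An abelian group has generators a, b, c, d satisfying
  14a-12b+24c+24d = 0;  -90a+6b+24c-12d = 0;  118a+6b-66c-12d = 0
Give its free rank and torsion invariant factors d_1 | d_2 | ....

Answer: M ≅ ℤ^1 ⊕ ℤ/2 ⊕ ℤ/6 ⊕ ℤ/18

Derivation:
rank_ℚ(R)=3; free=4−3=1
SNF(R) diag = [2, 6, 18] → torsion [2, 6, 18]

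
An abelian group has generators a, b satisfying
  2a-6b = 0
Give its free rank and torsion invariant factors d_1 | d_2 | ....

Answer: M ≅ ℤ^1 ⊕ ℤ/2

Derivation:
rank_ℚ(R)=1; free=2−1=1
SNF(R) diag = [2] → torsion [2]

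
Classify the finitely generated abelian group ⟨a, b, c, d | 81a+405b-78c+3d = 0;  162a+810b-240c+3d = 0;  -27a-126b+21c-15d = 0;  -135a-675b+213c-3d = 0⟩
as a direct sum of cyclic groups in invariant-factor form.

Answer: M ≅ ℤ/3 ⊕ ℤ/9 ⊕ ℤ/27 ⊕ ℤ/81

Derivation:
rank_ℚ(R)=4; free=4−4=0
SNF(R) diag = [3, 9, 27, 81] → torsion [3, 9, 27, 81]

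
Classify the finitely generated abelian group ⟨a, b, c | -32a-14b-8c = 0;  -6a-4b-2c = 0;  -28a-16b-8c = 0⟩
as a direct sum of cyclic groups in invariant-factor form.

rank_ℚ(R)=3; free=3−3=0
SNF(R) diag = [2, 2, 4] → torsion [2, 2, 4]

Answer: M ≅ ℤ/2 ⊕ ℤ/2 ⊕ ℤ/4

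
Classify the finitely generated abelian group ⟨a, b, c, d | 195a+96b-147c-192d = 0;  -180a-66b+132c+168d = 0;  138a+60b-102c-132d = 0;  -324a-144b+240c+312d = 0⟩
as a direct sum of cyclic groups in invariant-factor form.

Answer: M ≅ ℤ/3 ⊕ ℤ/6 ⊕ ℤ/12 ⊕ ℤ/12

Derivation:
rank_ℚ(R)=4; free=4−4=0
SNF(R) diag = [3, 6, 12, 12] → torsion [3, 6, 12, 12]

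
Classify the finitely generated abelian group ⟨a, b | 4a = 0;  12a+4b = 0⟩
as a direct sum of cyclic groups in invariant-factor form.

Answer: M ≅ ℤ/4 ⊕ ℤ/4

Derivation:
rank_ℚ(R)=2; free=2−2=0
SNF(R) diag = [4, 4] → torsion [4, 4]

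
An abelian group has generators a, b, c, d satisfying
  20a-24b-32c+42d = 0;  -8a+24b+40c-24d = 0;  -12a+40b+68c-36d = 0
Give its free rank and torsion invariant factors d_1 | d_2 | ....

rank_ℚ(R)=3; free=4−3=1
SNF(R) diag = [2, 4, 8] → torsion [2, 4, 8]

Answer: M ≅ ℤ^1 ⊕ ℤ/2 ⊕ ℤ/4 ⊕ ℤ/8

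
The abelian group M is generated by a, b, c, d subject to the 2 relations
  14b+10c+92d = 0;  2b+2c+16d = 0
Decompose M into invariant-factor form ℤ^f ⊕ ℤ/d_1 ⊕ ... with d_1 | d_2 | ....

rank_ℚ(R)=2; free=4−2=2
SNF(R) diag = [2, 4] → torsion [2, 4]

Answer: M ≅ ℤ^2 ⊕ ℤ/2 ⊕ ℤ/4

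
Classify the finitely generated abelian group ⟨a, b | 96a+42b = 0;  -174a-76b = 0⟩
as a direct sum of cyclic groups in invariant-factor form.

rank_ℚ(R)=2; free=2−2=0
SNF(R) diag = [2, 6] → torsion [2, 6]

Answer: M ≅ ℤ/2 ⊕ ℤ/6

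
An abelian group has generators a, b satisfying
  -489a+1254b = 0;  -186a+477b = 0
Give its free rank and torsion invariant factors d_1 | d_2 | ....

Answer: M ≅ ℤ/3 ⊕ ℤ/3

Derivation:
rank_ℚ(R)=2; free=2−2=0
SNF(R) diag = [3, 3] → torsion [3, 3]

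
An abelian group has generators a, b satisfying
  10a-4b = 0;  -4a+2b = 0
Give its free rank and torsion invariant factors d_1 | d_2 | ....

rank_ℚ(R)=2; free=2−2=0
SNF(R) diag = [2, 2] → torsion [2, 2]

Answer: M ≅ ℤ/2 ⊕ ℤ/2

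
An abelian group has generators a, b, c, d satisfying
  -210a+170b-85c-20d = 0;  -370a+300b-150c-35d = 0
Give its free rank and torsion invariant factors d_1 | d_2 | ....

rank_ℚ(R)=2; free=4−2=2
SNF(R) diag = [5, 5] → torsion [5, 5]

Answer: M ≅ ℤ^2 ⊕ ℤ/5 ⊕ ℤ/5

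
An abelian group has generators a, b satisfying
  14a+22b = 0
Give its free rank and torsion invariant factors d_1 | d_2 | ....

Answer: M ≅ ℤ^1 ⊕ ℤ/2

Derivation:
rank_ℚ(R)=1; free=2−1=1
SNF(R) diag = [2] → torsion [2]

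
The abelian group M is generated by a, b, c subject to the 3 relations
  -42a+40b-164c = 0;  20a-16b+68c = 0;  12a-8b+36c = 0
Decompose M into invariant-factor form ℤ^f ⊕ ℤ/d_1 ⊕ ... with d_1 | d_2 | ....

Answer: M ≅ ℤ/2 ⊕ ℤ/4 ⊕ ℤ/8

Derivation:
rank_ℚ(R)=3; free=3−3=0
SNF(R) diag = [2, 4, 8] → torsion [2, 4, 8]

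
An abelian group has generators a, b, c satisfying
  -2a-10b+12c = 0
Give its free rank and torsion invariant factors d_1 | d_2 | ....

rank_ℚ(R)=1; free=3−1=2
SNF(R) diag = [2] → torsion [2]

Answer: M ≅ ℤ^2 ⊕ ℤ/2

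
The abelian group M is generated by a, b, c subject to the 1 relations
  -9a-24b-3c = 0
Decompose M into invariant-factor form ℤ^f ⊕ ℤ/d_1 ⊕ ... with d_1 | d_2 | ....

Answer: M ≅ ℤ^2 ⊕ ℤ/3

Derivation:
rank_ℚ(R)=1; free=3−1=2
SNF(R) diag = [3] → torsion [3]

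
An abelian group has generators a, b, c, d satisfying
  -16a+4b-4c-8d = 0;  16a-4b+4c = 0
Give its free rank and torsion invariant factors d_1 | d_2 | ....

Answer: M ≅ ℤ^2 ⊕ ℤ/4 ⊕ ℤ/8

Derivation:
rank_ℚ(R)=2; free=4−2=2
SNF(R) diag = [4, 8] → torsion [4, 8]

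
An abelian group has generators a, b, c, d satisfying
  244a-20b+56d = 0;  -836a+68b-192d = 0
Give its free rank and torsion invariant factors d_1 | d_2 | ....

rank_ℚ(R)=2; free=4−2=2
SNF(R) diag = [4, 8] → torsion [4, 8]

Answer: M ≅ ℤ^2 ⊕ ℤ/4 ⊕ ℤ/8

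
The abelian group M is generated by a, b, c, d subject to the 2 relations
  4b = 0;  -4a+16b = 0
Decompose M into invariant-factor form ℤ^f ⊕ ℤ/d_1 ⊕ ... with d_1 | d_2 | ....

Answer: M ≅ ℤ^2 ⊕ ℤ/4 ⊕ ℤ/4

Derivation:
rank_ℚ(R)=2; free=4−2=2
SNF(R) diag = [4, 4] → torsion [4, 4]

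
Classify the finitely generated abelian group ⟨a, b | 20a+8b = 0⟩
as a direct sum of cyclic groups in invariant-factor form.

Answer: M ≅ ℤ^1 ⊕ ℤ/4

Derivation:
rank_ℚ(R)=1; free=2−1=1
SNF(R) diag = [4] → torsion [4]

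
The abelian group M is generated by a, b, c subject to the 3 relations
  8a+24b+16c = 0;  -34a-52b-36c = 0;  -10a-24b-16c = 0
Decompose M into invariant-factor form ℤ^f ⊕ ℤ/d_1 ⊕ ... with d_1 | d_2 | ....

Answer: M ≅ ℤ/2 ⊕ ℤ/4 ⊕ ℤ/8

Derivation:
rank_ℚ(R)=3; free=3−3=0
SNF(R) diag = [2, 4, 8] → torsion [2, 4, 8]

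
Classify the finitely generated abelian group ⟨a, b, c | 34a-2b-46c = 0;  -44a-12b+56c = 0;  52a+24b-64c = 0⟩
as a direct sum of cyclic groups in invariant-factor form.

Answer: M ≅ ℤ/2 ⊕ ℤ/4 ⊕ ℤ/12

Derivation:
rank_ℚ(R)=3; free=3−3=0
SNF(R) diag = [2, 4, 12] → torsion [2, 4, 12]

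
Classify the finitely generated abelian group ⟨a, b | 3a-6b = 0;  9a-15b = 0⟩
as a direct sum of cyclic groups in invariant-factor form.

rank_ℚ(R)=2; free=2−2=0
SNF(R) diag = [3, 3] → torsion [3, 3]

Answer: M ≅ ℤ/3 ⊕ ℤ/3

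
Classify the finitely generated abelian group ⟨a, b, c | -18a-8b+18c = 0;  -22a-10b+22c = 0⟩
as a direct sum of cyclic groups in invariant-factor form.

Answer: M ≅ ℤ^1 ⊕ ℤ/2 ⊕ ℤ/2

Derivation:
rank_ℚ(R)=2; free=3−2=1
SNF(R) diag = [2, 2] → torsion [2, 2]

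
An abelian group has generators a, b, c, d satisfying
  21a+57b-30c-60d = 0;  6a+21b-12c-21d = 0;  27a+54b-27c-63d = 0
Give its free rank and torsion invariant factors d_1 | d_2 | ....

Answer: M ≅ ℤ^1 ⊕ ℤ/3 ⊕ ℤ/3 ⊕ ℤ/9

Derivation:
rank_ℚ(R)=3; free=4−3=1
SNF(R) diag = [3, 3, 9] → torsion [3, 3, 9]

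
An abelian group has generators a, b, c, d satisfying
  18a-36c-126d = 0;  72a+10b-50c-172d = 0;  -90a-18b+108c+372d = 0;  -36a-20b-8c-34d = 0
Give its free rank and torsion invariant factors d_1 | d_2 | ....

Answer: M ≅ ℤ/2 ⊕ ℤ/6 ⊕ ℤ/18 ⊕ ℤ/54

Derivation:
rank_ℚ(R)=4; free=4−4=0
SNF(R) diag = [2, 6, 18, 54] → torsion [2, 6, 18, 54]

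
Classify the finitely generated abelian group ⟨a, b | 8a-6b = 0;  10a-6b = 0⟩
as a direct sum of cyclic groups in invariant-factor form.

Answer: M ≅ ℤ/2 ⊕ ℤ/6

Derivation:
rank_ℚ(R)=2; free=2−2=0
SNF(R) diag = [2, 6] → torsion [2, 6]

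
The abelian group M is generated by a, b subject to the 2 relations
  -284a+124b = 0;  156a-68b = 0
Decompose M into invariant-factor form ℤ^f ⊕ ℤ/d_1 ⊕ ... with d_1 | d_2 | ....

rank_ℚ(R)=2; free=2−2=0
SNF(R) diag = [4, 8] → torsion [4, 8]

Answer: M ≅ ℤ/4 ⊕ ℤ/8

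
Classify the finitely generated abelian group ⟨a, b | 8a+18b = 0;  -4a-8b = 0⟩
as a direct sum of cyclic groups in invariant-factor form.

rank_ℚ(R)=2; free=2−2=0
SNF(R) diag = [2, 4] → torsion [2, 4]

Answer: M ≅ ℤ/2 ⊕ ℤ/4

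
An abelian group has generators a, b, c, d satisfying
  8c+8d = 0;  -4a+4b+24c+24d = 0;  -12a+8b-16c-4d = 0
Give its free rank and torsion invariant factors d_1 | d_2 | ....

Answer: M ≅ ℤ^1 ⊕ ℤ/4 ⊕ ℤ/4 ⊕ ℤ/8

Derivation:
rank_ℚ(R)=3; free=4−3=1
SNF(R) diag = [4, 4, 8] → torsion [4, 4, 8]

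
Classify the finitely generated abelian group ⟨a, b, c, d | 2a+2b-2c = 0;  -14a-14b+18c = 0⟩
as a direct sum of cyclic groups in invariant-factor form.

rank_ℚ(R)=2; free=4−2=2
SNF(R) diag = [2, 4] → torsion [2, 4]

Answer: M ≅ ℤ^2 ⊕ ℤ/2 ⊕ ℤ/4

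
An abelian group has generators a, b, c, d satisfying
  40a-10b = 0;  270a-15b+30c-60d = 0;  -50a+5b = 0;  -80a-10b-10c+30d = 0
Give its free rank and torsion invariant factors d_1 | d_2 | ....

Answer: M ≅ ℤ/5 ⊕ ℤ/10 ⊕ ℤ/30 ⊕ ℤ/60

Derivation:
rank_ℚ(R)=4; free=4−4=0
SNF(R) diag = [5, 10, 30, 60] → torsion [5, 10, 30, 60]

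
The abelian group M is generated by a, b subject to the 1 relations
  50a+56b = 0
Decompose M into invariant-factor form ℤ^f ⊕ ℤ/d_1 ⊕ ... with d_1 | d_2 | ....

rank_ℚ(R)=1; free=2−1=1
SNF(R) diag = [2] → torsion [2]

Answer: M ≅ ℤ^1 ⊕ ℤ/2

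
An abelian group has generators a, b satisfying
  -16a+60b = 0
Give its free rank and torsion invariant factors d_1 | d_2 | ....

rank_ℚ(R)=1; free=2−1=1
SNF(R) diag = [4] → torsion [4]

Answer: M ≅ ℤ^1 ⊕ ℤ/4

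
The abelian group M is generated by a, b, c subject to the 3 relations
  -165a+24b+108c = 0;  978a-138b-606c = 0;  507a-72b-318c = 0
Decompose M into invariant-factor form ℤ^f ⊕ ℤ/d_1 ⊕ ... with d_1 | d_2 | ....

Answer: M ≅ ℤ/3 ⊕ ℤ/6 ⊕ ℤ/6

Derivation:
rank_ℚ(R)=3; free=3−3=0
SNF(R) diag = [3, 6, 6] → torsion [3, 6, 6]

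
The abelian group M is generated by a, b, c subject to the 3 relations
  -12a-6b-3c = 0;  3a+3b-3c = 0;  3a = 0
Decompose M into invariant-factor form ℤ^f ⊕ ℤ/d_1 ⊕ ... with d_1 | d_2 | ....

Answer: M ≅ ℤ/3 ⊕ ℤ/3 ⊕ ℤ/9

Derivation:
rank_ℚ(R)=3; free=3−3=0
SNF(R) diag = [3, 3, 9] → torsion [3, 3, 9]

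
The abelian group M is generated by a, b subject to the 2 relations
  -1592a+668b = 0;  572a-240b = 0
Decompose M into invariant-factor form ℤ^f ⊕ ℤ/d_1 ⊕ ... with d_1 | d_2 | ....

Answer: M ≅ ℤ/4 ⊕ ℤ/4

Derivation:
rank_ℚ(R)=2; free=2−2=0
SNF(R) diag = [4, 4] → torsion [4, 4]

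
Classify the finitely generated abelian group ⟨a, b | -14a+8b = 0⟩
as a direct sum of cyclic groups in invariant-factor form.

rank_ℚ(R)=1; free=2−1=1
SNF(R) diag = [2] → torsion [2]

Answer: M ≅ ℤ^1 ⊕ ℤ/2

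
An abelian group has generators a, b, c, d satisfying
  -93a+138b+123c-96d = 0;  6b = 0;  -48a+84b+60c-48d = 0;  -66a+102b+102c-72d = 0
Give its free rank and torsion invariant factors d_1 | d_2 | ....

Answer: M ≅ ℤ/3 ⊕ ℤ/6 ⊕ ℤ/12 ⊕ ℤ/24

Derivation:
rank_ℚ(R)=4; free=4−4=0
SNF(R) diag = [3, 6, 12, 24] → torsion [3, 6, 12, 24]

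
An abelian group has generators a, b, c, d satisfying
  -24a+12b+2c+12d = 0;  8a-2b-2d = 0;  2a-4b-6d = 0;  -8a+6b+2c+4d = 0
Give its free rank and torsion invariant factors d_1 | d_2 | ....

rank_ℚ(R)=4; free=4−4=0
SNF(R) diag = [2, 2, 2, 6] → torsion [2, 2, 2, 6]

Answer: M ≅ ℤ/2 ⊕ ℤ/2 ⊕ ℤ/2 ⊕ ℤ/6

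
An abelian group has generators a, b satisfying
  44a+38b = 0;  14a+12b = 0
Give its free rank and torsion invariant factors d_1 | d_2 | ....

Answer: M ≅ ℤ/2 ⊕ ℤ/2

Derivation:
rank_ℚ(R)=2; free=2−2=0
SNF(R) diag = [2, 2] → torsion [2, 2]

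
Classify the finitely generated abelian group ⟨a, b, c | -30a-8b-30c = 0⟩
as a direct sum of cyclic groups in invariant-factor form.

rank_ℚ(R)=1; free=3−1=2
SNF(R) diag = [2] → torsion [2]

Answer: M ≅ ℤ^2 ⊕ ℤ/2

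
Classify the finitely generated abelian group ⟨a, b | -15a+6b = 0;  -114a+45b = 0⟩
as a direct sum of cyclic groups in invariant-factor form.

Answer: M ≅ ℤ/3 ⊕ ℤ/3

Derivation:
rank_ℚ(R)=2; free=2−2=0
SNF(R) diag = [3, 3] → torsion [3, 3]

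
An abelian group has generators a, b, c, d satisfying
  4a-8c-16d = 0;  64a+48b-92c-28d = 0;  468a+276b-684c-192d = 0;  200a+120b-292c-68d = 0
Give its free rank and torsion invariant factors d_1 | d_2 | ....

Answer: M ≅ ℤ/4 ⊕ ℤ/12 ⊕ ℤ/36 ⊕ ℤ/72

Derivation:
rank_ℚ(R)=4; free=4−4=0
SNF(R) diag = [4, 12, 36, 72] → torsion [4, 12, 36, 72]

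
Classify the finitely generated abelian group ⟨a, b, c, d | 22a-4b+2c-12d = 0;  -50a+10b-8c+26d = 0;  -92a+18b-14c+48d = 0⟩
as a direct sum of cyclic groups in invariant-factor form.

Answer: M ≅ ℤ^1 ⊕ ℤ/2 ⊕ ℤ/2 ⊕ ℤ/2

Derivation:
rank_ℚ(R)=3; free=4−3=1
SNF(R) diag = [2, 2, 2] → torsion [2, 2, 2]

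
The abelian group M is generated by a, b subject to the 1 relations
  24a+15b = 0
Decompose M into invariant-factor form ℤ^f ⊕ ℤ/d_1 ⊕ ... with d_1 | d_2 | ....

Answer: M ≅ ℤ^1 ⊕ ℤ/3

Derivation:
rank_ℚ(R)=1; free=2−1=1
SNF(R) diag = [3] → torsion [3]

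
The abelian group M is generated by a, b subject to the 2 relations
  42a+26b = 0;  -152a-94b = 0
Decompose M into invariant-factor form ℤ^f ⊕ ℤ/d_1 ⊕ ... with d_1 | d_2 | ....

rank_ℚ(R)=2; free=2−2=0
SNF(R) diag = [2, 2] → torsion [2, 2]

Answer: M ≅ ℤ/2 ⊕ ℤ/2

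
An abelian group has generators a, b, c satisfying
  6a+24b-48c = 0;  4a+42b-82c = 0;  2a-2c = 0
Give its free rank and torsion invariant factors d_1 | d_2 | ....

rank_ℚ(R)=3; free=3−3=0
SNF(R) diag = [2, 6, 18] → torsion [2, 6, 18]

Answer: M ≅ ℤ/2 ⊕ ℤ/6 ⊕ ℤ/18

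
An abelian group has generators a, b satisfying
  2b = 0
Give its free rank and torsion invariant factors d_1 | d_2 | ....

rank_ℚ(R)=1; free=2−1=1
SNF(R) diag = [2] → torsion [2]

Answer: M ≅ ℤ^1 ⊕ ℤ/2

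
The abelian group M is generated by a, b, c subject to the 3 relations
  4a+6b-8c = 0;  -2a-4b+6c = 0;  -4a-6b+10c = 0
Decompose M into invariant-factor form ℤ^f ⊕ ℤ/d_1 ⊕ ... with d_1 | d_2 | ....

Answer: M ≅ ℤ/2 ⊕ ℤ/2 ⊕ ℤ/2

Derivation:
rank_ℚ(R)=3; free=3−3=0
SNF(R) diag = [2, 2, 2] → torsion [2, 2, 2]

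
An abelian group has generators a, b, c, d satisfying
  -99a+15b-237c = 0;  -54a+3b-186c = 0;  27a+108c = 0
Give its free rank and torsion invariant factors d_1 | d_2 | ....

rank_ℚ(R)=3; free=4−3=1
SNF(R) diag = [3, 9, 27] → torsion [3, 9, 27]

Answer: M ≅ ℤ^1 ⊕ ℤ/3 ⊕ ℤ/9 ⊕ ℤ/27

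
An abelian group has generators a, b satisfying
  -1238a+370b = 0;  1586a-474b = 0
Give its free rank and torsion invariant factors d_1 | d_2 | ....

rank_ℚ(R)=2; free=2−2=0
SNF(R) diag = [2, 4] → torsion [2, 4]

Answer: M ≅ ℤ/2 ⊕ ℤ/4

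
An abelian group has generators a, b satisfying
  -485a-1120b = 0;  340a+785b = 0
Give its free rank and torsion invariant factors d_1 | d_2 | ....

rank_ℚ(R)=2; free=2−2=0
SNF(R) diag = [5, 15] → torsion [5, 15]

Answer: M ≅ ℤ/5 ⊕ ℤ/15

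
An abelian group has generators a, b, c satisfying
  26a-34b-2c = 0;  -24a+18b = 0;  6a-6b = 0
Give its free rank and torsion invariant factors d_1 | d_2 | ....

Answer: M ≅ ℤ/2 ⊕ ℤ/6 ⊕ ℤ/6

Derivation:
rank_ℚ(R)=3; free=3−3=0
SNF(R) diag = [2, 6, 6] → torsion [2, 6, 6]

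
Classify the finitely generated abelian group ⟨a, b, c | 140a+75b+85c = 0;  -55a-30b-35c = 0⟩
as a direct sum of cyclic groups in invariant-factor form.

Answer: M ≅ ℤ^1 ⊕ ℤ/5 ⊕ ℤ/15

Derivation:
rank_ℚ(R)=2; free=3−2=1
SNF(R) diag = [5, 15] → torsion [5, 15]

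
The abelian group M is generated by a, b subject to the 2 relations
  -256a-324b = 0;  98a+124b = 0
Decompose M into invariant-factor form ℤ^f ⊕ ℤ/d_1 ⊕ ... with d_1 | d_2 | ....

rank_ℚ(R)=2; free=2−2=0
SNF(R) diag = [2, 4] → torsion [2, 4]

Answer: M ≅ ℤ/2 ⊕ ℤ/4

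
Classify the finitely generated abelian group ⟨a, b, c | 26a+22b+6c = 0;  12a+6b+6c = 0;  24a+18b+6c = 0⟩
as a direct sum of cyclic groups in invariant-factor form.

Answer: M ≅ ℤ/2 ⊕ ℤ/6 ⊕ ℤ/12

Derivation:
rank_ℚ(R)=3; free=3−3=0
SNF(R) diag = [2, 6, 12] → torsion [2, 6, 12]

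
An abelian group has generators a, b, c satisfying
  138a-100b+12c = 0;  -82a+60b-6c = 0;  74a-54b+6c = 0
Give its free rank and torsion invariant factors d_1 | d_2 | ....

Answer: M ≅ ℤ/2 ⊕ ℤ/2 ⊕ ℤ/6

Derivation:
rank_ℚ(R)=3; free=3−3=0
SNF(R) diag = [2, 2, 6] → torsion [2, 2, 6]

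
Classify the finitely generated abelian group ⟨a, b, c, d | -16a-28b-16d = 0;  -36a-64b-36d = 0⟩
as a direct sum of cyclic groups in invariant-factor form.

rank_ℚ(R)=2; free=4−2=2
SNF(R) diag = [4, 4] → torsion [4, 4]

Answer: M ≅ ℤ^2 ⊕ ℤ/4 ⊕ ℤ/4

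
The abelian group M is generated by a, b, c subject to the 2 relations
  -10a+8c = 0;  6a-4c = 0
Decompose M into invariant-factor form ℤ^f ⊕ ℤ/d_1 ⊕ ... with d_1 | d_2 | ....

rank_ℚ(R)=2; free=3−2=1
SNF(R) diag = [2, 4] → torsion [2, 4]

Answer: M ≅ ℤ^1 ⊕ ℤ/2 ⊕ ℤ/4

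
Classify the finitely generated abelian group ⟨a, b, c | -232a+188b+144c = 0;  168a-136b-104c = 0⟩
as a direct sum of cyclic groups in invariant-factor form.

Answer: M ≅ ℤ^1 ⊕ ℤ/4 ⊕ ℤ/8

Derivation:
rank_ℚ(R)=2; free=3−2=1
SNF(R) diag = [4, 8] → torsion [4, 8]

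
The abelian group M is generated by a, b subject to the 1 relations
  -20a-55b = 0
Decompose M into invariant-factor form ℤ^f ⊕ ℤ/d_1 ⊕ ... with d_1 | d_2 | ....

rank_ℚ(R)=1; free=2−1=1
SNF(R) diag = [5] → torsion [5]

Answer: M ≅ ℤ^1 ⊕ ℤ/5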